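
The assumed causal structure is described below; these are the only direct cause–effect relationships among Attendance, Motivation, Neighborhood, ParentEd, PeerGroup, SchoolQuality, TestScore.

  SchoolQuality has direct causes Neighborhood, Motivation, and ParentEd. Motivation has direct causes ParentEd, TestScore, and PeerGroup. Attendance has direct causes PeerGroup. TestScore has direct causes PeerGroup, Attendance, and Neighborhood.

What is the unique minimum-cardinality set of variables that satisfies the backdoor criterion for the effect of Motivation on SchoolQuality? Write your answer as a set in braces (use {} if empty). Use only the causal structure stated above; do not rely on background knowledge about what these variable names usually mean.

Variables eligible for adjustment (non-descendants of Motivation, excluding Motivation and SchoolQuality): {Attendance, Neighborhood, ParentEd, PeerGroup, TestScore}.
Backdoor paths from Motivation to SchoolQuality:
  P1: Motivation <- ParentEd -> SchoolQuality
  P2: Motivation <- PeerGroup -> Attendance -> TestScore <- Neighborhood -> SchoolQuality
  P3: Motivation <- PeerGroup -> TestScore <- Neighborhood -> SchoolQuality
  P4: Motivation <- TestScore <- Neighborhood -> SchoolQuality
The empty set is not sufficient: P1 (Motivation <- ParentEd -> SchoolQuality) has no collider blocking it and no conditioned non-collider, so it is open.
Try {Neighborhood, ParentEd}:
  P1: blocked at fork node ParentEd ∈ conditioning set.
  P2: blocked at collider TestScore (neither it nor any descendant is in the conditioning set).
  P3: blocked at collider TestScore (neither it nor any descendant is in the conditioning set).
  P4: blocked at fork node Neighborhood ∈ conditioning set.
{Neighborhood, ParentEd} contains no descendant of Motivation and blocks every backdoor path.
Every element of {Neighborhood, ParentEd} is needed (dropping Neighborhood leaves P4 open; dropping ParentEd leaves P1 open), so no proper subset is valid.
Among all size-2 subsets of the eligible variables, only {Neighborhood, ParentEd} blocks every backdoor path, so it is the unique smallest valid adjustment set.

{Neighborhood, ParentEd}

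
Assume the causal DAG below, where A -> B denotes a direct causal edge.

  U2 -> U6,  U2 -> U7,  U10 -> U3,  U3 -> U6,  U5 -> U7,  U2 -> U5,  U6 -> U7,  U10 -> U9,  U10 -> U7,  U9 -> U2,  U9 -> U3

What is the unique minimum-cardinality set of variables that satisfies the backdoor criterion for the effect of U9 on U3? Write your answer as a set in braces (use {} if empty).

{U10}

Variables eligible for adjustment (non-descendants of U9, excluding U9 and U3): {U10}.
Backdoor paths from U9 to U3:
  P1: U9 <- U10 -> U3
  P2: U9 <- U10 -> U7 <- U2 -> U6 <- U3
  P3: U9 <- U10 -> U7 <- U5 <- U2 -> U6 <- U3
  P4: U9 <- U10 -> U7 <- U6 <- U3
The empty set is not sufficient: P1 (U9 <- U10 -> U3) has no collider blocking it and no conditioned non-collider, so it is open.
Try {U10}:
  P1: blocked at fork node U10 ∈ conditioning set.
  P2: blocked at fork node U10 ∈ conditioning set.
  P3: blocked at fork node U10 ∈ conditioning set.
  P4: blocked at fork node U10 ∈ conditioning set.
{U10} contains no descendant of U9 and blocks every backdoor path.
{U10} is the unique smallest valid adjustment set.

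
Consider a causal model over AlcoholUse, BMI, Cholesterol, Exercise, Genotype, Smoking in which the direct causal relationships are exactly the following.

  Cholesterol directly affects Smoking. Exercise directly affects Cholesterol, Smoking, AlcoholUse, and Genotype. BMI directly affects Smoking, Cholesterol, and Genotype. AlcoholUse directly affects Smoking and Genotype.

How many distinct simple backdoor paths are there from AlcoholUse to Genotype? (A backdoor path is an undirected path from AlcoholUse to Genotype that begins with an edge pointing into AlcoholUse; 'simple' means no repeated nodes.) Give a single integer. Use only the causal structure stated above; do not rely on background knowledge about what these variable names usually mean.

A backdoor path from AlcoholUse to Genotype is any simple undirected path whose first edge points into AlcoholUse (i.e. leaves AlcoholUse via a parent).
Parents of AlcoholUse: {Exercise}.
Enumerating:
  P1: AlcoholUse <- Exercise -> Cholesterol <- BMI -> Genotype
  P2: AlcoholUse <- Exercise -> Cholesterol -> Smoking <- BMI -> Genotype
  P3: AlcoholUse <- Exercise -> Smoking <- BMI -> Genotype
  P4: AlcoholUse <- Exercise -> Smoking <- Cholesterol <- BMI -> Genotype
  P5: AlcoholUse <- Exercise -> Genotype
That exhausts the simple backdoor paths. Count: 5.

5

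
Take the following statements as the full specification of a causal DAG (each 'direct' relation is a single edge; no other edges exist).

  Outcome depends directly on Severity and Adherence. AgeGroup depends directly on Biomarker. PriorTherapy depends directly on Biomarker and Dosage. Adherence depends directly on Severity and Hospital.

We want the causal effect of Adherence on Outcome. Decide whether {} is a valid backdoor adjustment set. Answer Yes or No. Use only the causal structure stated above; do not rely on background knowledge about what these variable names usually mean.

No

Backdoor paths from Adherence to Outcome (paths whose first edge points into Adherence):
  P1: Adherence <- Severity -> Outcome
Condition 1 (no descendant of Adherence in the set): holds — descendants of Adherence are {Outcome}; none are in {}.
Condition 2 (every backdoor path blocked by {}):
  P1: open — no interior node is in the conditioning set.
{} does not satisfy the backdoor criterion.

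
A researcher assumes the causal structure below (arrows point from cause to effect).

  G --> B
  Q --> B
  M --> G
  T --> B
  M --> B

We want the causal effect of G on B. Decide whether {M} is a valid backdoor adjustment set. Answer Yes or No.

Yes

Backdoor paths from G to B (paths whose first edge points into G):
  P1: G <- M -> B
Condition 1 (no descendant of G in the set): holds — descendants of G are {B}; none are in {M}.
Condition 2 (every backdoor path blocked by {M}):
  P1: blocked at fork node M ∈ conditioning set.
{M} satisfies the backdoor criterion.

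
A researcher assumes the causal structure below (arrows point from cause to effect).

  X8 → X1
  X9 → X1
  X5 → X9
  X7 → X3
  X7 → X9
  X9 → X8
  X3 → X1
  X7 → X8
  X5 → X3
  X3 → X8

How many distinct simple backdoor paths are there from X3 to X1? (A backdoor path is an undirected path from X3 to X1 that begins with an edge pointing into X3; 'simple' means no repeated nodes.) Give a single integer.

7

A backdoor path from X3 to X1 is any simple undirected path whose first edge points into X3 (i.e. leaves X3 via a parent).
Parents of X3: {X5, X7}.
Enumerating:
  P1: X3 <- X5 -> X9 <- X7 -> X8 -> X1
  P2: X3 <- X5 -> X9 -> X8 -> X1
  P3: X3 <- X5 -> X9 -> X1
  P4: X3 <- X7 -> X9 -> X8 -> X1
  P5: X3 <- X7 -> X9 -> X1
  P6: X3 <- X7 -> X8 <- X9 -> X1
  P7: X3 <- X7 -> X8 -> X1
That exhausts the simple backdoor paths. Count: 7.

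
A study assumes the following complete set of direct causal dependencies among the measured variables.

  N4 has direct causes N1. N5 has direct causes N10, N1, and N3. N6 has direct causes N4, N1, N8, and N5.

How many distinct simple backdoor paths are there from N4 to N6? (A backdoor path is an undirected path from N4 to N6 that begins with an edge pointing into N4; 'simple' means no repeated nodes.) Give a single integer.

A backdoor path from N4 to N6 is any simple undirected path whose first edge points into N4 (i.e. leaves N4 via a parent).
Parents of N4: {N1}.
Enumerating:
  P1: N4 <- N1 -> N5 -> N6
  P2: N4 <- N1 -> N6
That exhausts the simple backdoor paths. Count: 2.

2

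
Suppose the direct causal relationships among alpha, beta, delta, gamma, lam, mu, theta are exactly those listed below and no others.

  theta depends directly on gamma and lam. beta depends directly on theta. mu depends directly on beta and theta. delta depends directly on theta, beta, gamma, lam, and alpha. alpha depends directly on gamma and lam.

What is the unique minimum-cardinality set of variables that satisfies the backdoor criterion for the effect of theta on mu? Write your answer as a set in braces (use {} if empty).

Variables eligible for adjustment (non-descendants of theta, excluding theta and mu): {alpha, gamma, lam}.
Backdoor paths from theta to mu:
  P1: theta <- lam -> alpha <- gamma -> delta <- beta -> mu
  P2: theta <- lam -> alpha -> delta <- beta -> mu
  P3: theta <- lam -> delta <- beta -> mu
  P4: theta <- gamma -> alpha <- lam -> delta <- beta -> mu
  P5: theta <- gamma -> alpha -> delta <- beta -> mu
  P6: theta <- gamma -> delta <- beta -> mu
Each backdoor path contains an unconditioned collider, so every path is already blocked with the empty conditioning set:
  P1: blocked at collider alpha (neither it nor any descendant is in the conditioning set).
  P2: blocked at collider delta (neither it nor any descendant is in the conditioning set).
  P3: blocked at collider delta (neither it nor any descendant is in the conditioning set).
  P4: blocked at collider alpha (neither it nor any descendant is in the conditioning set).
  P5: blocked at collider delta (neither it nor any descendant is in the conditioning set).
  P6: blocked at collider delta (neither it nor any descendant is in the conditioning set).
The empty set is therefore the unique smallest valid set.

{}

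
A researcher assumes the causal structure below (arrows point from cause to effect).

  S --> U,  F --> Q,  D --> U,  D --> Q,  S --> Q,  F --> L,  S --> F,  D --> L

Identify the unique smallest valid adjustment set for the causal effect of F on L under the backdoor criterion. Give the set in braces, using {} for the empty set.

{}

Variables eligible for adjustment (non-descendants of F, excluding F and L): {D, S, U}.
Backdoor paths from F to L:
  P1: F <- S -> U <- D -> L
  P2: F <- S -> Q <- D -> L
Each backdoor path contains an unconditioned collider, so every path is already blocked with the empty conditioning set:
  P1: blocked at collider U (neither it nor any descendant is in the conditioning set).
  P2: blocked at collider Q (neither it nor any descendant is in the conditioning set).
The empty set is therefore the unique smallest valid set.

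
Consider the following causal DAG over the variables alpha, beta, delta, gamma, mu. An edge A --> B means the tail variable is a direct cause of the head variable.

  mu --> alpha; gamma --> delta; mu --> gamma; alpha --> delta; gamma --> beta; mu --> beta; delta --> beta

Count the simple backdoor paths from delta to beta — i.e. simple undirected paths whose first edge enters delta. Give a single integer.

A backdoor path from delta to beta is any simple undirected path whose first edge points into delta (i.e. leaves delta via a parent).
Parents of delta: {alpha, gamma}.
Enumerating:
  P1: delta <- alpha <- mu -> gamma -> beta
  P2: delta <- alpha <- mu -> beta
  P3: delta <- gamma <- mu -> beta
  P4: delta <- gamma -> beta
That exhausts the simple backdoor paths. Count: 4.

4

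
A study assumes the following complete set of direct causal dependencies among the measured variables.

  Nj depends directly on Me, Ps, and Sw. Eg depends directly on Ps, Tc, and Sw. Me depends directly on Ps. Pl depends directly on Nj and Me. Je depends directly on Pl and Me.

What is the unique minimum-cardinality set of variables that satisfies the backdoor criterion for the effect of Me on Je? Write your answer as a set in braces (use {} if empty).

Variables eligible for adjustment (non-descendants of Me, excluding Me and Je): {Eg, Ps, Sw, Tc}.
Backdoor paths from Me to Je:
  P1: Me <- Ps -> Nj -> Pl -> Je
  P2: Me <- Ps -> Eg <- Sw -> Nj -> Pl -> Je
The empty set is not sufficient: P1 (Me <- Ps -> Nj -> Pl -> Je) has no collider blocking it and no conditioned non-collider, so it is open.
Try {Ps}:
  P1: blocked at fork node Ps ∈ conditioning set.
  P2: blocked at fork node Ps ∈ conditioning set.
{Ps} contains no descendant of Me and blocks every backdoor path.
No other singleton works — e.g. {Tc} leaves P1 open — so {Ps} is the unique smallest valid adjustment set.

{Ps}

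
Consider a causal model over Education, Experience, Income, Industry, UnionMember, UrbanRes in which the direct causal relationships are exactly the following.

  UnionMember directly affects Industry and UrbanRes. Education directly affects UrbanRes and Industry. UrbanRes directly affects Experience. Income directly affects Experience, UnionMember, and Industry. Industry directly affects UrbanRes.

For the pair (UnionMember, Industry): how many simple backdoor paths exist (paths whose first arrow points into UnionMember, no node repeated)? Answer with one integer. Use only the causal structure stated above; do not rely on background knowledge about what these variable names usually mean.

3

A backdoor path from UnionMember to Industry is any simple undirected path whose first edge points into UnionMember (i.e. leaves UnionMember via a parent).
Parents of UnionMember: {Income}.
Enumerating:
  P1: UnionMember <- Income -> Industry
  P2: UnionMember <- Income -> Experience <- UrbanRes <- Education -> Industry
  P3: UnionMember <- Income -> Experience <- UrbanRes <- Industry
That exhausts the simple backdoor paths. Count: 3.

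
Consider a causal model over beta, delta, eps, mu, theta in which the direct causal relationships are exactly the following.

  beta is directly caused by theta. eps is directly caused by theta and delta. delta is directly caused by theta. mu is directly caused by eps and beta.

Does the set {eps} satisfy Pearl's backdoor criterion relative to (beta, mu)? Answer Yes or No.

Backdoor paths from beta to mu (paths whose first edge points into beta):
  P1: beta <- theta -> delta -> eps -> mu
  P2: beta <- theta -> eps -> mu
Condition 1 (no descendant of beta in the set): holds — descendants of beta are {mu}; none are in {eps}.
Condition 2 (every backdoor path blocked by {eps}):
  P1: blocked at chain node eps ∈ conditioning set.
  P2: blocked at chain node eps ∈ conditioning set.
{eps} satisfies the backdoor criterion.

Yes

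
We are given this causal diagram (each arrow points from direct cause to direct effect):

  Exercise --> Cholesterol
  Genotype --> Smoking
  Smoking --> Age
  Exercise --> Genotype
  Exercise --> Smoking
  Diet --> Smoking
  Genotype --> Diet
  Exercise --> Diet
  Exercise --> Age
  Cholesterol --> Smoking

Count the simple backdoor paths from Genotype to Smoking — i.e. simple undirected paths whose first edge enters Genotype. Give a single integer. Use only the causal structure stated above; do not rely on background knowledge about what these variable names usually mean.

4

A backdoor path from Genotype to Smoking is any simple undirected path whose first edge points into Genotype (i.e. leaves Genotype via a parent).
Parents of Genotype: {Exercise}.
Enumerating:
  P1: Genotype <- Exercise -> Cholesterol -> Smoking
  P2: Genotype <- Exercise -> Diet -> Smoking
  P3: Genotype <- Exercise -> Smoking
  P4: Genotype <- Exercise -> Age <- Smoking
That exhausts the simple backdoor paths. Count: 4.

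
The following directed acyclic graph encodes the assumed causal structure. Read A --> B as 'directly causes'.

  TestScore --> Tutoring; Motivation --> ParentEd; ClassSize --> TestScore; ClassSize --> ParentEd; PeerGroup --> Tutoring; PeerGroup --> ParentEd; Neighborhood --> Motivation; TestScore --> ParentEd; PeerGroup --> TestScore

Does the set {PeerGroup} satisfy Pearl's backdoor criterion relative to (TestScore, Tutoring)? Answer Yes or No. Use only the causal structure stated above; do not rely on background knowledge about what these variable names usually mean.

Yes

Backdoor paths from TestScore to Tutoring (paths whose first edge points into TestScore):
  P1: TestScore <- PeerGroup -> Tutoring
  P2: TestScore <- ClassSize -> ParentEd <- PeerGroup -> Tutoring
Condition 1 (no descendant of TestScore in the set): holds — descendants of TestScore are {ParentEd, Tutoring}; none are in {PeerGroup}.
Condition 2 (every backdoor path blocked by {PeerGroup}):
  P1: blocked at fork node PeerGroup ∈ conditioning set.
  P2: blocked at collider ParentEd (neither it nor any descendant is in the conditioning set).
{PeerGroup} satisfies the backdoor criterion.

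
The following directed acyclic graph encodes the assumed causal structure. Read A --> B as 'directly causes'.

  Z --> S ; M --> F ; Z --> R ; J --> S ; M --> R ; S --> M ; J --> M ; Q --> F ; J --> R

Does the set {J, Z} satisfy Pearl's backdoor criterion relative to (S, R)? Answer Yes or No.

Backdoor paths from S to R (paths whose first edge points into S):
  P1: S <- Z -> R
  P2: S <- J -> M -> R
  P3: S <- J -> R
Condition 1 (no descendant of S in the set): holds — descendants of S are {F, M, R}; none are in {J, Z}.
Condition 2 (every backdoor path blocked by {J, Z}):
  P1: blocked at fork node Z ∈ conditioning set.
  P2: blocked at fork node J ∈ conditioning set.
  P3: blocked at fork node J ∈ conditioning set.
{J, Z} satisfies the backdoor criterion.

Yes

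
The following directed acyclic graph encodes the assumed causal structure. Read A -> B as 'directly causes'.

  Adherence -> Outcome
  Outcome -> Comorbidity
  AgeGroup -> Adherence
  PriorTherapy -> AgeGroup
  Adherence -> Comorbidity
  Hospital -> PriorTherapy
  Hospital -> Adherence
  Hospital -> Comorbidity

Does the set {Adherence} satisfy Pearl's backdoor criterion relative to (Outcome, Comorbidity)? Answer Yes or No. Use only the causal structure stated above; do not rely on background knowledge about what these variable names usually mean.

Backdoor paths from Outcome to Comorbidity (paths whose first edge points into Outcome):
  P1: Outcome <- Adherence <- Hospital -> Comorbidity
  P2: Outcome <- Adherence <- AgeGroup <- PriorTherapy <- Hospital -> Comorbidity
  P3: Outcome <- Adherence -> Comorbidity
Condition 1 (no descendant of Outcome in the set): holds — descendants of Outcome are {Comorbidity}; none are in {Adherence}.
Condition 2 (every backdoor path blocked by {Adherence}):
  P1: blocked at chain node Adherence ∈ conditioning set.
  P2: blocked at chain node Adherence ∈ conditioning set.
  P3: blocked at fork node Adherence ∈ conditioning set.
{Adherence} satisfies the backdoor criterion.

Yes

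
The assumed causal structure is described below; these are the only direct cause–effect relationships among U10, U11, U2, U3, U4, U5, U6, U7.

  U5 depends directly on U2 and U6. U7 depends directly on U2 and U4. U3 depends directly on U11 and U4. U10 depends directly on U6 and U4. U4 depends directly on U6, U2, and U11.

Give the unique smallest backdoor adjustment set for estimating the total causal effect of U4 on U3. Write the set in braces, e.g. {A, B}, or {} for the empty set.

{U11}

Variables eligible for adjustment (non-descendants of U4, excluding U4 and U3): {U11, U2, U5, U6}.
Backdoor paths from U4 to U3:
  P1: U4 <- U11 -> U3
The empty set is not sufficient: P1 (U4 <- U11 -> U3) has no collider blocking it and no conditioned non-collider, so it is open.
Try {U11}:
  P1: blocked at fork node U11 ∈ conditioning set.
{U11} contains no descendant of U4 and blocks every backdoor path.
No other singleton works — e.g. {U2} leaves P1 open — so {U11} is the unique smallest valid adjustment set.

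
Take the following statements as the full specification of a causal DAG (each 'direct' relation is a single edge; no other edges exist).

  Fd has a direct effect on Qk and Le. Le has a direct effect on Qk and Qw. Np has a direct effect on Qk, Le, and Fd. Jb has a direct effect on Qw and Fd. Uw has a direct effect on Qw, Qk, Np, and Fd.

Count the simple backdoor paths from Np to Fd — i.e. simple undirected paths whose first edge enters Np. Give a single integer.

A backdoor path from Np to Fd is any simple undirected path whose first edge points into Np (i.e. leaves Np via a parent).
Parents of Np: {Uw}.
Enumerating:
  P1: Np <- Uw -> Fd
  P2: Np <- Uw -> Qk <- Fd
  P3: Np <- Uw -> Qk <- Le <- Fd
  P4: Np <- Uw -> Qk <- Le -> Qw <- Jb -> Fd
  P5: Np <- Uw -> Qw <- Jb -> Fd
  P6: Np <- Uw -> Qw <- Le <- Fd
  P7: Np <- Uw -> Qw <- Le -> Qk <- Fd
That exhausts the simple backdoor paths. Count: 7.

7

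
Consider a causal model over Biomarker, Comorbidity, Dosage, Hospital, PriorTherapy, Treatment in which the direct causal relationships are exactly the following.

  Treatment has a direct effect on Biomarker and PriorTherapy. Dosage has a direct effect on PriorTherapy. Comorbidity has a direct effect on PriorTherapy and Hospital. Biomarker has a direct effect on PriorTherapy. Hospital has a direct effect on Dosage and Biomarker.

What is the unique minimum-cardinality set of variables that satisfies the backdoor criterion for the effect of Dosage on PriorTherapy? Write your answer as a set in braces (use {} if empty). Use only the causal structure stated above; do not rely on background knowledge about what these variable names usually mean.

Variables eligible for adjustment (non-descendants of Dosage, excluding Dosage and PriorTherapy): {Biomarker, Comorbidity, Hospital, Treatment}.
Backdoor paths from Dosage to PriorTherapy:
  P1: Dosage <- Hospital <- Comorbidity -> PriorTherapy
  P2: Dosage <- Hospital -> Biomarker <- Treatment -> PriorTherapy
  P3: Dosage <- Hospital -> Biomarker -> PriorTherapy
The empty set is not sufficient: P1 (Dosage <- Hospital <- Comorbidity -> PriorTherapy) has no collider blocking it and no conditioned non-collider, so it is open.
Try {Hospital}:
  P1: blocked at chain node Hospital ∈ conditioning set.
  P2: blocked at fork node Hospital ∈ conditioning set.
  P3: blocked at fork node Hospital ∈ conditioning set.
{Hospital} contains no descendant of Dosage and blocks every backdoor path.
No other singleton works — e.g. {Treatment} leaves P1 open — so {Hospital} is the unique smallest valid adjustment set.

{Hospital}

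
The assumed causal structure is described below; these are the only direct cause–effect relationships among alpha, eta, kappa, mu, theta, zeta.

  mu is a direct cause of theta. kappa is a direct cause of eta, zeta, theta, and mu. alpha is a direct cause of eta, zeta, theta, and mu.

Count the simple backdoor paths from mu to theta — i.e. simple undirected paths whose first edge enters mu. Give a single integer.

6

A backdoor path from mu to theta is any simple undirected path whose first edge points into mu (i.e. leaves mu via a parent).
Parents of mu: {alpha, kappa}.
Enumerating:
  P1: mu <- kappa -> eta <- alpha -> theta
  P2: mu <- kappa -> theta
  P3: mu <- kappa -> zeta <- alpha -> theta
  P4: mu <- alpha -> eta <- kappa -> theta
  P5: mu <- alpha -> theta
  P6: mu <- alpha -> zeta <- kappa -> theta
That exhausts the simple backdoor paths. Count: 6.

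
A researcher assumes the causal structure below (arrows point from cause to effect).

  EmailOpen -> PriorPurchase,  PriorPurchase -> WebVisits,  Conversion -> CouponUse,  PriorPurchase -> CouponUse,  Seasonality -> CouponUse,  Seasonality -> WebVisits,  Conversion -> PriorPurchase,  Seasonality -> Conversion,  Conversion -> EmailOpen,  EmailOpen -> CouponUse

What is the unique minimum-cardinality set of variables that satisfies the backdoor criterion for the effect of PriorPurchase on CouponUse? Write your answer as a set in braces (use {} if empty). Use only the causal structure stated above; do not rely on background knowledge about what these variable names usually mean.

Variables eligible for adjustment (non-descendants of PriorPurchase, excluding PriorPurchase and CouponUse): {Conversion, EmailOpen, Seasonality}.
Backdoor paths from PriorPurchase to CouponUse:
  P1: PriorPurchase <- Conversion <- Seasonality -> CouponUse
  P2: PriorPurchase <- Conversion -> EmailOpen -> CouponUse
  P3: PriorPurchase <- Conversion -> CouponUse
  P4: PriorPurchase <- EmailOpen <- Conversion <- Seasonality -> CouponUse
  P5: PriorPurchase <- EmailOpen <- Conversion -> CouponUse
  P6: PriorPurchase <- EmailOpen -> CouponUse
The empty set is not sufficient: P1 (PriorPurchase <- Conversion <- Seasonality -> CouponUse) has no collider blocking it and no conditioned non-collider, so it is open.
Try {Conversion, EmailOpen}:
  P1: blocked at chain node Conversion ∈ conditioning set.
  P2: blocked at fork node Conversion ∈ conditioning set.
  P3: blocked at fork node Conversion ∈ conditioning set.
  P4: blocked at chain node EmailOpen ∈ conditioning set.
  P5: blocked at chain node EmailOpen ∈ conditioning set.
  P6: blocked at fork node EmailOpen ∈ conditioning set.
{Conversion, EmailOpen} contains no descendant of PriorPurchase and blocks every backdoor path.
Every element of {Conversion, EmailOpen} is needed (dropping Conversion leaves P1 open; dropping EmailOpen leaves P6 open), so no proper subset is valid.
Among all size-2 subsets of the eligible variables, only {Conversion, EmailOpen} blocks every backdoor path, so it is the unique smallest valid adjustment set.

{Conversion, EmailOpen}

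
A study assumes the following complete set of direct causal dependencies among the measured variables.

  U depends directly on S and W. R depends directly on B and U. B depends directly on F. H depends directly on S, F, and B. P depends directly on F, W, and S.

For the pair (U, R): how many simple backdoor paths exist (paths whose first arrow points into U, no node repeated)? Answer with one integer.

8

A backdoor path from U to R is any simple undirected path whose first edge points into U (i.e. leaves U via a parent).
Parents of U: {S, W}.
Enumerating:
  P1: U <- W -> P <- F -> B -> R
  P2: U <- W -> P <- F -> H <- B -> R
  P3: U <- W -> P <- S -> H <- F -> B -> R
  P4: U <- W -> P <- S -> H <- B -> R
  P5: U <- S -> P <- F -> B -> R
  P6: U <- S -> P <- F -> H <- B -> R
  P7: U <- S -> H <- F -> B -> R
  P8: U <- S -> H <- B -> R
That exhausts the simple backdoor paths. Count: 8.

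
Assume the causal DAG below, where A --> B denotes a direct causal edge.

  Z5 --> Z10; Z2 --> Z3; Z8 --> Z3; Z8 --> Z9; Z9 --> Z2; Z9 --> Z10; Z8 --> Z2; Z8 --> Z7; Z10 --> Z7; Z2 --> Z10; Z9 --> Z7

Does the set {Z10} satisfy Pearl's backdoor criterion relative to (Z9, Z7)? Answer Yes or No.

Backdoor paths from Z9 to Z7 (paths whose first edge points into Z9):
  P1: Z9 <- Z8 -> Z2 -> Z10 -> Z7
  P2: Z9 <- Z8 -> Z7
  P3: Z9 <- Z8 -> Z3 <- Z2 -> Z10 -> Z7
Condition 1 (no descendant of Z9 in the set): FAILS — Z10 is a descendant of Z9.
Condition 2 (every backdoor path blocked by {Z10}):
  P1: blocked at chain node Z10 ∈ conditioning set.
  P2: open — no interior node is in the conditioning set.
  P3: blocked at collider Z3 (neither it nor any descendant is in the conditioning set).
{Z10} does not satisfy the backdoor criterion.

No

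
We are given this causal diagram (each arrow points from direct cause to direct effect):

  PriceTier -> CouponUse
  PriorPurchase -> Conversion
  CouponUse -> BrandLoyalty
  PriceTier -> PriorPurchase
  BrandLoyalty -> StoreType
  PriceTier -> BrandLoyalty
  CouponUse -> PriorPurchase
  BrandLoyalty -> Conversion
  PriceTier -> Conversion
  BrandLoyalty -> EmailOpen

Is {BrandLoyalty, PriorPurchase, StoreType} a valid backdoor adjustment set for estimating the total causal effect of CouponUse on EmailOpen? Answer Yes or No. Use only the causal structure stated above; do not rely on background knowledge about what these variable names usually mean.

Backdoor paths from CouponUse to EmailOpen (paths whose first edge points into CouponUse):
  P1: CouponUse <- PriceTier -> PriorPurchase -> Conversion <- BrandLoyalty -> EmailOpen
  P2: CouponUse <- PriceTier -> BrandLoyalty -> EmailOpen
  P3: CouponUse <- PriceTier -> Conversion <- BrandLoyalty -> EmailOpen
Condition 1 (no descendant of CouponUse in the set): FAILS — BrandLoyalty, PriorPurchase, and StoreType are descendants of CouponUse.
Condition 2 (every backdoor path blocked by {BrandLoyalty, PriorPurchase, StoreType}):
  P1: blocked at chain node PriorPurchase ∈ conditioning set.
  P2: blocked at chain node BrandLoyalty ∈ conditioning set.
  P3: blocked at collider Conversion (neither it nor any descendant is in the conditioning set).
{BrandLoyalty, PriorPurchase, StoreType} does not satisfy the backdoor criterion.

No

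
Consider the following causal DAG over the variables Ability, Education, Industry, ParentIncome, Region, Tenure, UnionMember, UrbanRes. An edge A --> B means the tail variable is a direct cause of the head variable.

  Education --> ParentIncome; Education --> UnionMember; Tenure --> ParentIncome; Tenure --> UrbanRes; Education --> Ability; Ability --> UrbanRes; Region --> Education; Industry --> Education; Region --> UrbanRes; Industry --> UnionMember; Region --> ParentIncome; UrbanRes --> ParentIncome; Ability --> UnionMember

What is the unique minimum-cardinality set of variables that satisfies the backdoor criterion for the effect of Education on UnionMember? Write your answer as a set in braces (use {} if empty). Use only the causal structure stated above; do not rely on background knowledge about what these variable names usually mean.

Variables eligible for adjustment (non-descendants of Education, excluding Education and UnionMember): {Industry, Region, Tenure}.
Backdoor paths from Education to UnionMember:
  P1: Education <- Industry -> UnionMember
  P2: Education <- Region -> UrbanRes <- Ability -> UnionMember
  P3: Education <- Region -> ParentIncome <- Tenure -> UrbanRes <- Ability -> UnionMember
  P4: Education <- Region -> ParentIncome <- UrbanRes <- Ability -> UnionMember
The empty set is not sufficient: P1 (Education <- Industry -> UnionMember) has no collider blocking it and no conditioned non-collider, so it is open.
Try {Industry}:
  P1: blocked at fork node Industry ∈ conditioning set.
  P2: blocked at collider UrbanRes (neither it nor any descendant is in the conditioning set).
  P3: blocked at collider ParentIncome (neither it nor any descendant is in the conditioning set).
  P4: blocked at collider ParentIncome (neither it nor any descendant is in the conditioning set).
{Industry} contains no descendant of Education and blocks every backdoor path.
No other singleton works — e.g. {Region} leaves P1 open — so {Industry} is the unique smallest valid adjustment set.

{Industry}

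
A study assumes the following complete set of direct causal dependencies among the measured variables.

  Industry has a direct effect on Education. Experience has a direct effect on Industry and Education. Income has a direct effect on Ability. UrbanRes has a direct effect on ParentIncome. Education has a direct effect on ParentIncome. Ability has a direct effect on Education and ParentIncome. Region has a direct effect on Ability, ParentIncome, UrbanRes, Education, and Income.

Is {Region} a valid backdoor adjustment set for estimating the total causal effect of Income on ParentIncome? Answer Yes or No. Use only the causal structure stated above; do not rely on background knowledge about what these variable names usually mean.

Backdoor paths from Income to ParentIncome (paths whose first edge points into Income):
  P1: Income <- Region -> UrbanRes -> ParentIncome
  P2: Income <- Region -> Ability -> Education -> ParentIncome
  P3: Income <- Region -> Ability -> ParentIncome
  P4: Income <- Region -> Education <- Ability -> ParentIncome
  P5: Income <- Region -> Education -> ParentIncome
  P6: Income <- Region -> ParentIncome
Condition 1 (no descendant of Income in the set): holds — descendants of Income are {Ability, Education, ParentIncome}; none are in {Region}.
Condition 2 (every backdoor path blocked by {Region}):
  P1: blocked at fork node Region ∈ conditioning set.
  P2: blocked at fork node Region ∈ conditioning set.
  P3: blocked at fork node Region ∈ conditioning set.
  P4: blocked at fork node Region ∈ conditioning set.
  P5: blocked at fork node Region ∈ conditioning set.
  P6: blocked at fork node Region ∈ conditioning set.
{Region} satisfies the backdoor criterion.

Yes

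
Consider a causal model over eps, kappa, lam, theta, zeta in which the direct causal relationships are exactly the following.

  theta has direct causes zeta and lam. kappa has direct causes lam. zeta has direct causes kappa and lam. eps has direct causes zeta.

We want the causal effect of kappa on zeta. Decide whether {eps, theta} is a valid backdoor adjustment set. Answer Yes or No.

Backdoor paths from kappa to zeta (paths whose first edge points into kappa):
  P1: kappa <- lam -> zeta
  P2: kappa <- lam -> theta <- zeta
Condition 1 (no descendant of kappa in the set): FAILS — eps and theta are descendants of kappa.
Condition 2 (every backdoor path blocked by {eps, theta}):
  P1: open — no interior node is in the conditioning set.
  P2: open — collider(s) theta are conditioned on (or have a conditioned descendant) and no non-collider on the path is in the set.
{eps, theta} does not satisfy the backdoor criterion.

No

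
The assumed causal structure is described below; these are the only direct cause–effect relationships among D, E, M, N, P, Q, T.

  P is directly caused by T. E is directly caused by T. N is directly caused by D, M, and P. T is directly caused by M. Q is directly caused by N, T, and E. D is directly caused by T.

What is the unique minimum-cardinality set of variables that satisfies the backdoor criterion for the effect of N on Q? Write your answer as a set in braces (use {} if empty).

Variables eligible for adjustment (non-descendants of N, excluding N and Q): {D, E, M, P, T}.
Backdoor paths from N to Q:
  P1: N <- M -> T -> E -> Q
  P2: N <- M -> T -> Q
  P3: N <- D <- T -> E -> Q
  P4: N <- D <- T -> Q
  P5: N <- P <- T -> E -> Q
  P6: N <- P <- T -> Q
The empty set is not sufficient: P1 (N <- M -> T -> E -> Q) has no collider blocking it and no conditioned non-collider, so it is open.
Try {T}:
  P1: blocked at chain node T ∈ conditioning set.
  P2: blocked at chain node T ∈ conditioning set.
  P3: blocked at fork node T ∈ conditioning set.
  P4: blocked at fork node T ∈ conditioning set.
  P5: blocked at fork node T ∈ conditioning set.
  P6: blocked at fork node T ∈ conditioning set.
{T} contains no descendant of N and blocks every backdoor path.
No other singleton works — e.g. {M} leaves P3 open — so {T} is the unique smallest valid adjustment set.

{T}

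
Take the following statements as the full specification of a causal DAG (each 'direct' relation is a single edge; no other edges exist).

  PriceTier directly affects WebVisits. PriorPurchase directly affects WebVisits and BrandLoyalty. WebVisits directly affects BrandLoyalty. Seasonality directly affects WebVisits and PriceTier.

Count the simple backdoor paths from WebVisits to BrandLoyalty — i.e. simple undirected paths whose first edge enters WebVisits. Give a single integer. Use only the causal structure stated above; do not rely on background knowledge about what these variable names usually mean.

A backdoor path from WebVisits to BrandLoyalty is any simple undirected path whose first edge points into WebVisits (i.e. leaves WebVisits via a parent).
Parents of WebVisits: {PriceTier, PriorPurchase, Seasonality}.
Enumerating:
  P1: WebVisits <- PriorPurchase -> BrandLoyalty
That exhausts the simple backdoor paths. Count: 1.

1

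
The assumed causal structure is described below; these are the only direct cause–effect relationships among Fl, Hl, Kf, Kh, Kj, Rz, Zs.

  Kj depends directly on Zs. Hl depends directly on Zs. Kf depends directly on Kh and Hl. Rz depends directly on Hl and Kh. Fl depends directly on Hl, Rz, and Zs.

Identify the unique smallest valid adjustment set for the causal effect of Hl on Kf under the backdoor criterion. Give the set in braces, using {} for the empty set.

{}

Variables eligible for adjustment (non-descendants of Hl, excluding Hl and Kf): {Kh, Kj, Zs}.
Backdoor paths from Hl to Kf:
  P1: Hl <- Zs -> Fl <- Rz <- Kh -> Kf
Each backdoor path contains an unconditioned collider, so every path is already blocked with the empty conditioning set:
  P1: blocked at collider Fl (neither it nor any descendant is in the conditioning set).
The empty set is therefore the unique smallest valid set.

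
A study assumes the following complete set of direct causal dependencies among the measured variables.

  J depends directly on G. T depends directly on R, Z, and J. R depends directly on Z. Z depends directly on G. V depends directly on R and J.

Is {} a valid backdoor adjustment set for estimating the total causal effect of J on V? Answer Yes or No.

Backdoor paths from J to V (paths whose first edge points into J):
  P1: J <- G -> Z -> R -> V
  P2: J <- G -> Z -> T <- R -> V
Condition 1 (no descendant of J in the set): holds — descendants of J are {T, V}; none are in {}.
Condition 2 (every backdoor path blocked by {}):
  P1: open — no interior node is in the conditioning set.
  P2: blocked at collider T (neither it nor any descendant is in the conditioning set).
{} does not satisfy the backdoor criterion.

No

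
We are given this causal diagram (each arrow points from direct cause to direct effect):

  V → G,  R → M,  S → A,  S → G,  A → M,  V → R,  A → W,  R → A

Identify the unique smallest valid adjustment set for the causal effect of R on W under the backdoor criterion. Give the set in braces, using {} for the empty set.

Variables eligible for adjustment (non-descendants of R, excluding R and W): {G, S, V}.
Backdoor paths from R to W:
  P1: R <- V -> G <- S -> A -> W
Each backdoor path contains an unconditioned collider, so every path is already blocked with the empty conditioning set:
  P1: blocked at collider G (neither it nor any descendant is in the conditioning set).
The empty set is therefore the unique smallest valid set.

{}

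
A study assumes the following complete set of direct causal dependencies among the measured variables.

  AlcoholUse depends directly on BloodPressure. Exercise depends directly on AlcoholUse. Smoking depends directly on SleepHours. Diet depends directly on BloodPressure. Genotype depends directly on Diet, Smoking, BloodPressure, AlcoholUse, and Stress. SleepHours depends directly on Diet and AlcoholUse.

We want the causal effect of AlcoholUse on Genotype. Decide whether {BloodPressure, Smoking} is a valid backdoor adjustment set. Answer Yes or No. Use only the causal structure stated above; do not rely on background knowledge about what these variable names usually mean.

Backdoor paths from AlcoholUse to Genotype (paths whose first edge points into AlcoholUse):
  P1: AlcoholUse <- BloodPressure -> Diet -> SleepHours -> Smoking -> Genotype
  P2: AlcoholUse <- BloodPressure -> Diet -> Genotype
  P3: AlcoholUse <- BloodPressure -> Genotype
Condition 1 (no descendant of AlcoholUse in the set): FAILS — Smoking is a descendant of AlcoholUse.
Condition 2 (every backdoor path blocked by {BloodPressure, Smoking}):
  P1: blocked at fork node BloodPressure ∈ conditioning set.
  P2: blocked at fork node BloodPressure ∈ conditioning set.
  P3: blocked at fork node BloodPressure ∈ conditioning set.
{BloodPressure, Smoking} does not satisfy the backdoor criterion.

No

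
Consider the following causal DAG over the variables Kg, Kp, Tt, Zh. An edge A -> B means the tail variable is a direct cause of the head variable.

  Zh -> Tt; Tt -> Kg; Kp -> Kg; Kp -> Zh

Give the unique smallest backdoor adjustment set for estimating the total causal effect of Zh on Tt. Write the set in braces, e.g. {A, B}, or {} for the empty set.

Variables eligible for adjustment (non-descendants of Zh, excluding Zh and Tt): {Kp}.
Backdoor paths from Zh to Tt:
  P1: Zh <- Kp -> Kg <- Tt
Each backdoor path contains an unconditioned collider, so every path is already blocked with the empty conditioning set:
  P1: blocked at collider Kg (neither it nor any descendant is in the conditioning set).
The empty set is therefore the unique smallest valid set.

{}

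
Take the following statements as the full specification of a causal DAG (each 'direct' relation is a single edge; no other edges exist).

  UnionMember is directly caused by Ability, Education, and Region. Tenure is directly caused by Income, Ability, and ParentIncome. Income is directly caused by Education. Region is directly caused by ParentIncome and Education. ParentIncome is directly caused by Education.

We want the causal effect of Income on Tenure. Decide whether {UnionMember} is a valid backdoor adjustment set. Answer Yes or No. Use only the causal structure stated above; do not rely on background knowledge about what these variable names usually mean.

No

Backdoor paths from Income to Tenure (paths whose first edge points into Income):
  P1: Income <- Education -> ParentIncome -> Region -> UnionMember <- Ability -> Tenure
  P2: Income <- Education -> ParentIncome -> Tenure
  P3: Income <- Education -> Region <- ParentIncome -> Tenure
  P4: Income <- Education -> Region -> UnionMember <- Ability -> Tenure
  P5: Income <- Education -> UnionMember <- Ability -> Tenure
  P6: Income <- Education -> UnionMember <- Region <- ParentIncome -> Tenure
Condition 1 (no descendant of Income in the set): holds — descendants of Income are {Tenure}; none are in {UnionMember}.
Condition 2 (every backdoor path blocked by {UnionMember}):
  P1: open — collider(s) UnionMember are conditioned on (or have a conditioned descendant) and no non-collider on the path is in the set.
  P2: open — no interior node is in the conditioning set.
  P3: open — collider(s) Region are conditioned on (or have a conditioned descendant) and no non-collider on the path is in the set.
  P4: open — collider(s) UnionMember are conditioned on (or have a conditioned descendant) and no non-collider on the path is in the set.
  P5: open — collider(s) UnionMember are conditioned on (or have a conditioned descendant) and no non-collider on the path is in the set.
  P6: open — collider(s) UnionMember are conditioned on (or have a conditioned descendant) and no non-collider on the path is in the set.
{UnionMember} does not satisfy the backdoor criterion.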